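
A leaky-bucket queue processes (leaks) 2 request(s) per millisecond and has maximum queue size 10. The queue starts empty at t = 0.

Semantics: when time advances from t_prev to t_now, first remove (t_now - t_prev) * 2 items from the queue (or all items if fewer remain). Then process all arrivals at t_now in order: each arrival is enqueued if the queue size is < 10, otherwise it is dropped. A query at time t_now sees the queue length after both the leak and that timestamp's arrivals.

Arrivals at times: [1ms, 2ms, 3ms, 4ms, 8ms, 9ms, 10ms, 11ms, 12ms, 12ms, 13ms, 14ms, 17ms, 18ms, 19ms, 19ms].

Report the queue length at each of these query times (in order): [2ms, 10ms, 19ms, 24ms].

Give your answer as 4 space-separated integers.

Queue lengths at query times:
  query t=2ms: backlog = 1
  query t=10ms: backlog = 1
  query t=19ms: backlog = 2
  query t=24ms: backlog = 0

Answer: 1 1 2 0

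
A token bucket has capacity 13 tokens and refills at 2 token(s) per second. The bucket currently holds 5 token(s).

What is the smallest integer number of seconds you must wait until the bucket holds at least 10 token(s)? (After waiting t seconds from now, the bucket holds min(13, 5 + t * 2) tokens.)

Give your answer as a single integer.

Need 5 + t * 2 >= 10, so t >= 5/2.
Smallest integer t = ceil(5/2) = 3.

Answer: 3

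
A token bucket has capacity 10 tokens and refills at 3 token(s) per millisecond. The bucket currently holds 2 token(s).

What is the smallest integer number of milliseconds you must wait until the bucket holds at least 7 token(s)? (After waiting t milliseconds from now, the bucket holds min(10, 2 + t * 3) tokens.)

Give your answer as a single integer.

Answer: 2

Derivation:
Need 2 + t * 3 >= 7, so t >= 5/3.
Smallest integer t = ceil(5/3) = 2.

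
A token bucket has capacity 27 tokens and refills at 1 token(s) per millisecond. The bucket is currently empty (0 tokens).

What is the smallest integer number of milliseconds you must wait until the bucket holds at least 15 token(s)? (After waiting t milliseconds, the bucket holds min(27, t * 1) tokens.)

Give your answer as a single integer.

Need t * 1 >= 15, so t >= 15/1.
Smallest integer t = ceil(15/1) = 15.

Answer: 15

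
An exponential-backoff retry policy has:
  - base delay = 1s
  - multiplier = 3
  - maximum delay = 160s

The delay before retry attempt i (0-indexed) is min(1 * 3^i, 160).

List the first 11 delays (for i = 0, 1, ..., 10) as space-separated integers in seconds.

Answer: 1 3 9 27 81 160 160 160 160 160 160

Derivation:
Computing each delay:
  i=0: min(1*3^0, 160) = 1
  i=1: min(1*3^1, 160) = 3
  i=2: min(1*3^2, 160) = 9
  i=3: min(1*3^3, 160) = 27
  i=4: min(1*3^4, 160) = 81
  i=5: min(1*3^5, 160) = 160
  i=6: min(1*3^6, 160) = 160
  i=7: min(1*3^7, 160) = 160
  i=8: min(1*3^8, 160) = 160
  i=9: min(1*3^9, 160) = 160
  i=10: min(1*3^10, 160) = 160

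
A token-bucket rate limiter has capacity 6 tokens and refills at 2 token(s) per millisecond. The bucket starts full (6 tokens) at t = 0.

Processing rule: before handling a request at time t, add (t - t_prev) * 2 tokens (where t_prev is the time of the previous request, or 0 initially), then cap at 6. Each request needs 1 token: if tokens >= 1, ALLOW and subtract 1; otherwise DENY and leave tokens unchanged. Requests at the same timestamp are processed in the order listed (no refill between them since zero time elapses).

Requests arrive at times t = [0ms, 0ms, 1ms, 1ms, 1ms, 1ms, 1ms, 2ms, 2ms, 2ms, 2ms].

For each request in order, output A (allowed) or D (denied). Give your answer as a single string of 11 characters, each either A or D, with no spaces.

Simulating step by step:
  req#1 t=0ms: ALLOW
  req#2 t=0ms: ALLOW
  req#3 t=1ms: ALLOW
  req#4 t=1ms: ALLOW
  req#5 t=1ms: ALLOW
  req#6 t=1ms: ALLOW
  req#7 t=1ms: ALLOW
  req#8 t=2ms: ALLOW
  req#9 t=2ms: ALLOW
  req#10 t=2ms: ALLOW
  req#11 t=2ms: DENY

Answer: AAAAAAAAAAD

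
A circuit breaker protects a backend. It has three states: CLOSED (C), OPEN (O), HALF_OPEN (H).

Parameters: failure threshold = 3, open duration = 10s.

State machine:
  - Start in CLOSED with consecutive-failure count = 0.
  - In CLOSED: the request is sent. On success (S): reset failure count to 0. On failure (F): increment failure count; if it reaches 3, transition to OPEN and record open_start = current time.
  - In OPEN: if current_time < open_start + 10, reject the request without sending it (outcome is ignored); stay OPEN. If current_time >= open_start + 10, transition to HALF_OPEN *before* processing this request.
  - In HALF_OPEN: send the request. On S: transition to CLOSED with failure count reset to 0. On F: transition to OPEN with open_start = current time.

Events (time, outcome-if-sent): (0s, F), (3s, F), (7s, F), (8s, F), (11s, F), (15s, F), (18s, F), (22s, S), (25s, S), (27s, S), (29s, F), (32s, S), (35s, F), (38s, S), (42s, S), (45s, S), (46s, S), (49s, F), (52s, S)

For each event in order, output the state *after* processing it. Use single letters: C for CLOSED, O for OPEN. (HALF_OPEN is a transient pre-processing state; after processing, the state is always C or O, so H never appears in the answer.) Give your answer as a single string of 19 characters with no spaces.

Answer: CCOOOOOOOOOOOOCCCCC

Derivation:
State after each event:
  event#1 t=0s outcome=F: state=CLOSED
  event#2 t=3s outcome=F: state=CLOSED
  event#3 t=7s outcome=F: state=OPEN
  event#4 t=8s outcome=F: state=OPEN
  event#5 t=11s outcome=F: state=OPEN
  event#6 t=15s outcome=F: state=OPEN
  event#7 t=18s outcome=F: state=OPEN
  event#8 t=22s outcome=S: state=OPEN
  event#9 t=25s outcome=S: state=OPEN
  event#10 t=27s outcome=S: state=OPEN
  event#11 t=29s outcome=F: state=OPEN
  event#12 t=32s outcome=S: state=OPEN
  event#13 t=35s outcome=F: state=OPEN
  event#14 t=38s outcome=S: state=OPEN
  event#15 t=42s outcome=S: state=CLOSED
  event#16 t=45s outcome=S: state=CLOSED
  event#17 t=46s outcome=S: state=CLOSED
  event#18 t=49s outcome=F: state=CLOSED
  event#19 t=52s outcome=S: state=CLOSED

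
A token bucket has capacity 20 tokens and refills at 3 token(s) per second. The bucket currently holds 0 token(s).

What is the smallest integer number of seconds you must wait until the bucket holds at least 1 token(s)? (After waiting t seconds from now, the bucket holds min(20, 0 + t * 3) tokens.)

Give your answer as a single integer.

Answer: 1

Derivation:
Need 0 + t * 3 >= 1, so t >= 1/3.
Smallest integer t = ceil(1/3) = 1.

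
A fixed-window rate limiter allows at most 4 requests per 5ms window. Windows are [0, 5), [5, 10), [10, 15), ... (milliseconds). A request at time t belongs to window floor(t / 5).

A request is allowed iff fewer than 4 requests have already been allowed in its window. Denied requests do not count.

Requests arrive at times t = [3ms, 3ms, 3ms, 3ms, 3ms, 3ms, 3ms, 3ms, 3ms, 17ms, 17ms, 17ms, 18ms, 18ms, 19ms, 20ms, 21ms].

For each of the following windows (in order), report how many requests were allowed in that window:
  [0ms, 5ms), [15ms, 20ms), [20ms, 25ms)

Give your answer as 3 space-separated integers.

Processing requests:
  req#1 t=3ms (window 0): ALLOW
  req#2 t=3ms (window 0): ALLOW
  req#3 t=3ms (window 0): ALLOW
  req#4 t=3ms (window 0): ALLOW
  req#5 t=3ms (window 0): DENY
  req#6 t=3ms (window 0): DENY
  req#7 t=3ms (window 0): DENY
  req#8 t=3ms (window 0): DENY
  req#9 t=3ms (window 0): DENY
  req#10 t=17ms (window 3): ALLOW
  req#11 t=17ms (window 3): ALLOW
  req#12 t=17ms (window 3): ALLOW
  req#13 t=18ms (window 3): ALLOW
  req#14 t=18ms (window 3): DENY
  req#15 t=19ms (window 3): DENY
  req#16 t=20ms (window 4): ALLOW
  req#17 t=21ms (window 4): ALLOW

Allowed counts by window: 4 4 2

Answer: 4 4 2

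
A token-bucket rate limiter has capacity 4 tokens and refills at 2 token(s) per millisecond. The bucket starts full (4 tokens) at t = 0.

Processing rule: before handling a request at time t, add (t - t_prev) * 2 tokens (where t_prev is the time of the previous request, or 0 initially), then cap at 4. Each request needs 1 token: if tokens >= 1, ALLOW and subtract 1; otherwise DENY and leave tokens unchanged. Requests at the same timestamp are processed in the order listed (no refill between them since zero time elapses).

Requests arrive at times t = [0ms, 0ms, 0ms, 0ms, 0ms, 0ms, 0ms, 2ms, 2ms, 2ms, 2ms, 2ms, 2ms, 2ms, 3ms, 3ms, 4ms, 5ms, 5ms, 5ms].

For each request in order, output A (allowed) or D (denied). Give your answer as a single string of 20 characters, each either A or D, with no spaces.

Simulating step by step:
  req#1 t=0ms: ALLOW
  req#2 t=0ms: ALLOW
  req#3 t=0ms: ALLOW
  req#4 t=0ms: ALLOW
  req#5 t=0ms: DENY
  req#6 t=0ms: DENY
  req#7 t=0ms: DENY
  req#8 t=2ms: ALLOW
  req#9 t=2ms: ALLOW
  req#10 t=2ms: ALLOW
  req#11 t=2ms: ALLOW
  req#12 t=2ms: DENY
  req#13 t=2ms: DENY
  req#14 t=2ms: DENY
  req#15 t=3ms: ALLOW
  req#16 t=3ms: ALLOW
  req#17 t=4ms: ALLOW
  req#18 t=5ms: ALLOW
  req#19 t=5ms: ALLOW
  req#20 t=5ms: ALLOW

Answer: AAAADDDAAAADDDAAAAAA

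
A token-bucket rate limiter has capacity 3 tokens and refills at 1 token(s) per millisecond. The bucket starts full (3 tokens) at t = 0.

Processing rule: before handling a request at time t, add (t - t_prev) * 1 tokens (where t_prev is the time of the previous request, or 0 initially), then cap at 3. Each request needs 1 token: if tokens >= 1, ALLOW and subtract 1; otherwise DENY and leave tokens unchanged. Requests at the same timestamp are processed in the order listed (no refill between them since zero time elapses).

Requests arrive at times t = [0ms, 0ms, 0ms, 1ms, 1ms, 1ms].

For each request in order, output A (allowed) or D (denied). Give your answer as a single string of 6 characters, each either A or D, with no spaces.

Simulating step by step:
  req#1 t=0ms: ALLOW
  req#2 t=0ms: ALLOW
  req#3 t=0ms: ALLOW
  req#4 t=1ms: ALLOW
  req#5 t=1ms: DENY
  req#6 t=1ms: DENY

Answer: AAAADD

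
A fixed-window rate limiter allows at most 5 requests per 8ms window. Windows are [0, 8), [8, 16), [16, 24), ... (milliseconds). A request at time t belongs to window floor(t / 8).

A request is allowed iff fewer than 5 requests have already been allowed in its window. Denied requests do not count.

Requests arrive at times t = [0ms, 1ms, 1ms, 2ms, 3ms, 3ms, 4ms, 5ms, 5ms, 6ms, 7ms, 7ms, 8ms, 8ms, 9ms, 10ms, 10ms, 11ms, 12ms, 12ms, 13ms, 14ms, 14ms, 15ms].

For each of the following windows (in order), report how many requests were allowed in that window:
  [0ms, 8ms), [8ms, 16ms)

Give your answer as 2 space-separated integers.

Answer: 5 5

Derivation:
Processing requests:
  req#1 t=0ms (window 0): ALLOW
  req#2 t=1ms (window 0): ALLOW
  req#3 t=1ms (window 0): ALLOW
  req#4 t=2ms (window 0): ALLOW
  req#5 t=3ms (window 0): ALLOW
  req#6 t=3ms (window 0): DENY
  req#7 t=4ms (window 0): DENY
  req#8 t=5ms (window 0): DENY
  req#9 t=5ms (window 0): DENY
  req#10 t=6ms (window 0): DENY
  req#11 t=7ms (window 0): DENY
  req#12 t=7ms (window 0): DENY
  req#13 t=8ms (window 1): ALLOW
  req#14 t=8ms (window 1): ALLOW
  req#15 t=9ms (window 1): ALLOW
  req#16 t=10ms (window 1): ALLOW
  req#17 t=10ms (window 1): ALLOW
  req#18 t=11ms (window 1): DENY
  req#19 t=12ms (window 1): DENY
  req#20 t=12ms (window 1): DENY
  req#21 t=13ms (window 1): DENY
  req#22 t=14ms (window 1): DENY
  req#23 t=14ms (window 1): DENY
  req#24 t=15ms (window 1): DENY

Allowed counts by window: 5 5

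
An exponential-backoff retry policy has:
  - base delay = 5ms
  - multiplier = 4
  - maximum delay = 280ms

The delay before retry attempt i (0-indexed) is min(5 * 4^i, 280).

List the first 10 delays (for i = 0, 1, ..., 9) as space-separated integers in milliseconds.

Computing each delay:
  i=0: min(5*4^0, 280) = 5
  i=1: min(5*4^1, 280) = 20
  i=2: min(5*4^2, 280) = 80
  i=3: min(5*4^3, 280) = 280
  i=4: min(5*4^4, 280) = 280
  i=5: min(5*4^5, 280) = 280
  i=6: min(5*4^6, 280) = 280
  i=7: min(5*4^7, 280) = 280
  i=8: min(5*4^8, 280) = 280
  i=9: min(5*4^9, 280) = 280

Answer: 5 20 80 280 280 280 280 280 280 280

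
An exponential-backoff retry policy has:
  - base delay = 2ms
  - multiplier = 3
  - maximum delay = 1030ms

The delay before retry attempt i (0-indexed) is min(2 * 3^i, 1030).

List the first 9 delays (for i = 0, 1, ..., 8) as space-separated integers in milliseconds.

Computing each delay:
  i=0: min(2*3^0, 1030) = 2
  i=1: min(2*3^1, 1030) = 6
  i=2: min(2*3^2, 1030) = 18
  i=3: min(2*3^3, 1030) = 54
  i=4: min(2*3^4, 1030) = 162
  i=5: min(2*3^5, 1030) = 486
  i=6: min(2*3^6, 1030) = 1030
  i=7: min(2*3^7, 1030) = 1030
  i=8: min(2*3^8, 1030) = 1030

Answer: 2 6 18 54 162 486 1030 1030 1030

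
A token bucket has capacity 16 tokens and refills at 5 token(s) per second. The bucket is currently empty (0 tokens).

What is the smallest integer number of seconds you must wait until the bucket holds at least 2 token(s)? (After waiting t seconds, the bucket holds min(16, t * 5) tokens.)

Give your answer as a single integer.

Need t * 5 >= 2, so t >= 2/5.
Smallest integer t = ceil(2/5) = 1.

Answer: 1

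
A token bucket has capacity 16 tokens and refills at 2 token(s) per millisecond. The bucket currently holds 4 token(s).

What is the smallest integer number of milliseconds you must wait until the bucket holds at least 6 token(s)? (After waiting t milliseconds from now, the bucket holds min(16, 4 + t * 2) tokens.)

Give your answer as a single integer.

Need 4 + t * 2 >= 6, so t >= 2/2.
Smallest integer t = ceil(2/2) = 1.

Answer: 1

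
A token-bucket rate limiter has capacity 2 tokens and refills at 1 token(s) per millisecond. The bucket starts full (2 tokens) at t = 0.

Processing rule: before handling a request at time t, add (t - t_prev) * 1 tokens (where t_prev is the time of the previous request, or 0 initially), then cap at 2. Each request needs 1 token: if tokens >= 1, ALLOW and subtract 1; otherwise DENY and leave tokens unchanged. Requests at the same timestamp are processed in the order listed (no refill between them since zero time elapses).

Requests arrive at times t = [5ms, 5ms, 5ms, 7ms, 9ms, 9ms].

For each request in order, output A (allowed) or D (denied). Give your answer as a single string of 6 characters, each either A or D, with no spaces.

Answer: AADAAA

Derivation:
Simulating step by step:
  req#1 t=5ms: ALLOW
  req#2 t=5ms: ALLOW
  req#3 t=5ms: DENY
  req#4 t=7ms: ALLOW
  req#5 t=9ms: ALLOW
  req#6 t=9ms: ALLOW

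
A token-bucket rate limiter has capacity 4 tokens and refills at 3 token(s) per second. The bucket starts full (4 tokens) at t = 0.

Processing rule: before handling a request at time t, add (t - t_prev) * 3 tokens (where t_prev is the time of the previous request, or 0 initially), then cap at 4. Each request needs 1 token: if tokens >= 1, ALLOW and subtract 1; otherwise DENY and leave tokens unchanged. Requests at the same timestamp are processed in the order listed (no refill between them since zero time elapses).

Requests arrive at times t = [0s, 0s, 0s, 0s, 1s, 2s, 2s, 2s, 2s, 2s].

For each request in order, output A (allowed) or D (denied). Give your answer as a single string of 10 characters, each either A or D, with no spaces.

Answer: AAAAAAAAAD

Derivation:
Simulating step by step:
  req#1 t=0s: ALLOW
  req#2 t=0s: ALLOW
  req#3 t=0s: ALLOW
  req#4 t=0s: ALLOW
  req#5 t=1s: ALLOW
  req#6 t=2s: ALLOW
  req#7 t=2s: ALLOW
  req#8 t=2s: ALLOW
  req#9 t=2s: ALLOW
  req#10 t=2s: DENY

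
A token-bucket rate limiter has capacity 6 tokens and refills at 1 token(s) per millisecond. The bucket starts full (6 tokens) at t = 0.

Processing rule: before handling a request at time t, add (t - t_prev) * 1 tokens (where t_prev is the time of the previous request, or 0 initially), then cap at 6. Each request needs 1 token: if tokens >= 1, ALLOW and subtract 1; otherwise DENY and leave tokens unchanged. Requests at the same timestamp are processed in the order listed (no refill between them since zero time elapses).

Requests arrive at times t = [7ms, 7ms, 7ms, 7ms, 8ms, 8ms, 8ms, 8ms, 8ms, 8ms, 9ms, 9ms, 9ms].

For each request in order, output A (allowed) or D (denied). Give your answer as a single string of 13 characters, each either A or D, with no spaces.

Answer: AAAAAAADDDADD

Derivation:
Simulating step by step:
  req#1 t=7ms: ALLOW
  req#2 t=7ms: ALLOW
  req#3 t=7ms: ALLOW
  req#4 t=7ms: ALLOW
  req#5 t=8ms: ALLOW
  req#6 t=8ms: ALLOW
  req#7 t=8ms: ALLOW
  req#8 t=8ms: DENY
  req#9 t=8ms: DENY
  req#10 t=8ms: DENY
  req#11 t=9ms: ALLOW
  req#12 t=9ms: DENY
  req#13 t=9ms: DENY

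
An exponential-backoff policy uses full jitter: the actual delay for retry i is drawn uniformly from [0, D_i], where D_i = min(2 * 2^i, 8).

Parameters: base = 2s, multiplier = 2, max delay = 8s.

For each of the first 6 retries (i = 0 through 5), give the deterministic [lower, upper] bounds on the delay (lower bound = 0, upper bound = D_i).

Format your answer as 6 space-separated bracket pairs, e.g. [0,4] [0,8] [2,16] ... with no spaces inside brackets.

Answer: [0,2] [0,4] [0,8] [0,8] [0,8] [0,8]

Derivation:
Computing bounds per retry:
  i=0: D_i=min(2*2^0,8)=2, bounds=[0,2]
  i=1: D_i=min(2*2^1,8)=4, bounds=[0,4]
  i=2: D_i=min(2*2^2,8)=8, bounds=[0,8]
  i=3: D_i=min(2*2^3,8)=8, bounds=[0,8]
  i=4: D_i=min(2*2^4,8)=8, bounds=[0,8]
  i=5: D_i=min(2*2^5,8)=8, bounds=[0,8]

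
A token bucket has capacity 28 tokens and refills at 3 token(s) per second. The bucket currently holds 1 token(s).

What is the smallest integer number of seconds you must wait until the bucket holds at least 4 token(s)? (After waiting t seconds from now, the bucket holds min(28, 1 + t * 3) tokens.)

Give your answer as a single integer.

Answer: 1

Derivation:
Need 1 + t * 3 >= 4, so t >= 3/3.
Smallest integer t = ceil(3/3) = 1.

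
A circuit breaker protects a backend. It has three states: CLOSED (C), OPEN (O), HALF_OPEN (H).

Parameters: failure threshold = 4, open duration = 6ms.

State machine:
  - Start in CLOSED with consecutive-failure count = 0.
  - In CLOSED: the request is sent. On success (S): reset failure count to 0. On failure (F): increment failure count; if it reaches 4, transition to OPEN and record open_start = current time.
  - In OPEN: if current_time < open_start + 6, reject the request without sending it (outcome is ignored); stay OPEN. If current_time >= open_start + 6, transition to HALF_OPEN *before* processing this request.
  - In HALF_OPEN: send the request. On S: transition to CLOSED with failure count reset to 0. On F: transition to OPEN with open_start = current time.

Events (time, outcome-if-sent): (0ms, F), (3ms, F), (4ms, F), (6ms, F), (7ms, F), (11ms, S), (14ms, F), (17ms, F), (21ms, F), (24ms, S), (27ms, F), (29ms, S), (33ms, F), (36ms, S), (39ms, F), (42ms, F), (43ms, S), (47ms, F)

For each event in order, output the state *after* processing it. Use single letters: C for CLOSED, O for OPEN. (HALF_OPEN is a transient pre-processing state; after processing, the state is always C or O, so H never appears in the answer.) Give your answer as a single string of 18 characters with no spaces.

Answer: CCCOOOOOOOOOOOOOOO

Derivation:
State after each event:
  event#1 t=0ms outcome=F: state=CLOSED
  event#2 t=3ms outcome=F: state=CLOSED
  event#3 t=4ms outcome=F: state=CLOSED
  event#4 t=6ms outcome=F: state=OPEN
  event#5 t=7ms outcome=F: state=OPEN
  event#6 t=11ms outcome=S: state=OPEN
  event#7 t=14ms outcome=F: state=OPEN
  event#8 t=17ms outcome=F: state=OPEN
  event#9 t=21ms outcome=F: state=OPEN
  event#10 t=24ms outcome=S: state=OPEN
  event#11 t=27ms outcome=F: state=OPEN
  event#12 t=29ms outcome=S: state=OPEN
  event#13 t=33ms outcome=F: state=OPEN
  event#14 t=36ms outcome=S: state=OPEN
  event#15 t=39ms outcome=F: state=OPEN
  event#16 t=42ms outcome=F: state=OPEN
  event#17 t=43ms outcome=S: state=OPEN
  event#18 t=47ms outcome=F: state=OPEN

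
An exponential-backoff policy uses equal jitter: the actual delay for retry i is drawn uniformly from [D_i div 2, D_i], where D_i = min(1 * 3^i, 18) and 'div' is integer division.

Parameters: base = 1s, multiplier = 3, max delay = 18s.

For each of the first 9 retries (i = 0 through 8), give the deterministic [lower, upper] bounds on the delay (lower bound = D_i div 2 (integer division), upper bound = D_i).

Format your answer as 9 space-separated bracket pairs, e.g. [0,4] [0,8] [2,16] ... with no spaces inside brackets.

Answer: [0,1] [1,3] [4,9] [9,18] [9,18] [9,18] [9,18] [9,18] [9,18]

Derivation:
Computing bounds per retry:
  i=0: D_i=min(1*3^0,18)=1, bounds=[0,1]
  i=1: D_i=min(1*3^1,18)=3, bounds=[1,3]
  i=2: D_i=min(1*3^2,18)=9, bounds=[4,9]
  i=3: D_i=min(1*3^3,18)=18, bounds=[9,18]
  i=4: D_i=min(1*3^4,18)=18, bounds=[9,18]
  i=5: D_i=min(1*3^5,18)=18, bounds=[9,18]
  i=6: D_i=min(1*3^6,18)=18, bounds=[9,18]
  i=7: D_i=min(1*3^7,18)=18, bounds=[9,18]
  i=8: D_i=min(1*3^8,18)=18, bounds=[9,18]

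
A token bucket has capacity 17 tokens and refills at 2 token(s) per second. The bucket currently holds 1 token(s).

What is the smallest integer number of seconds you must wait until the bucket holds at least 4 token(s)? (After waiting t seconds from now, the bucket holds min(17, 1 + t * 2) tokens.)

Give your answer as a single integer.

Need 1 + t * 2 >= 4, so t >= 3/2.
Smallest integer t = ceil(3/2) = 2.

Answer: 2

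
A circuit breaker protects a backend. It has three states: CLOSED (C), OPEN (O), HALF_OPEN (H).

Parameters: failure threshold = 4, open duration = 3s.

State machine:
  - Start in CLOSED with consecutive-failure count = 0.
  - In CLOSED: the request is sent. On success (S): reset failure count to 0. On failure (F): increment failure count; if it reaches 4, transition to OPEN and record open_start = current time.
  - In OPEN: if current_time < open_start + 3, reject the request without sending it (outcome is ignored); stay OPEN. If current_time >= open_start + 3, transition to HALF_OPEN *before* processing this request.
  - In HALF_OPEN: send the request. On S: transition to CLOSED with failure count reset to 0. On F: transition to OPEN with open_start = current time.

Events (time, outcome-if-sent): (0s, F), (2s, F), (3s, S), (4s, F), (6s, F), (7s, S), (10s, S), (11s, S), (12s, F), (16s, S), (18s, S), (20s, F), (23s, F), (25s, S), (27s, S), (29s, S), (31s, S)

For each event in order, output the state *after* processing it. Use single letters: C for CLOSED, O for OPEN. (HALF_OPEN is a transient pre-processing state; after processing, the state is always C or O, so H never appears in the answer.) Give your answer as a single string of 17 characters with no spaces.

Answer: CCCCCCCCCCCCCCCCC

Derivation:
State after each event:
  event#1 t=0s outcome=F: state=CLOSED
  event#2 t=2s outcome=F: state=CLOSED
  event#3 t=3s outcome=S: state=CLOSED
  event#4 t=4s outcome=F: state=CLOSED
  event#5 t=6s outcome=F: state=CLOSED
  event#6 t=7s outcome=S: state=CLOSED
  event#7 t=10s outcome=S: state=CLOSED
  event#8 t=11s outcome=S: state=CLOSED
  event#9 t=12s outcome=F: state=CLOSED
  event#10 t=16s outcome=S: state=CLOSED
  event#11 t=18s outcome=S: state=CLOSED
  event#12 t=20s outcome=F: state=CLOSED
  event#13 t=23s outcome=F: state=CLOSED
  event#14 t=25s outcome=S: state=CLOSED
  event#15 t=27s outcome=S: state=CLOSED
  event#16 t=29s outcome=S: state=CLOSED
  event#17 t=31s outcome=S: state=CLOSED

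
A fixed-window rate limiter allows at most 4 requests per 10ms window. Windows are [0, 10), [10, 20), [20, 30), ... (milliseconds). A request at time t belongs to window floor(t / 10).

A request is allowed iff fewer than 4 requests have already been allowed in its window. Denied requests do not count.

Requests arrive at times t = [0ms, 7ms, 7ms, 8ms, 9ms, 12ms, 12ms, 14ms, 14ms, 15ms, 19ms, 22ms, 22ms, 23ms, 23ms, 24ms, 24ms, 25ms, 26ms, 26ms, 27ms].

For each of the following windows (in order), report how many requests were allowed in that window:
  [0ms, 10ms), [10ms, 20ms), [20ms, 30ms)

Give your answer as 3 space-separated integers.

Answer: 4 4 4

Derivation:
Processing requests:
  req#1 t=0ms (window 0): ALLOW
  req#2 t=7ms (window 0): ALLOW
  req#3 t=7ms (window 0): ALLOW
  req#4 t=8ms (window 0): ALLOW
  req#5 t=9ms (window 0): DENY
  req#6 t=12ms (window 1): ALLOW
  req#7 t=12ms (window 1): ALLOW
  req#8 t=14ms (window 1): ALLOW
  req#9 t=14ms (window 1): ALLOW
  req#10 t=15ms (window 1): DENY
  req#11 t=19ms (window 1): DENY
  req#12 t=22ms (window 2): ALLOW
  req#13 t=22ms (window 2): ALLOW
  req#14 t=23ms (window 2): ALLOW
  req#15 t=23ms (window 2): ALLOW
  req#16 t=24ms (window 2): DENY
  req#17 t=24ms (window 2): DENY
  req#18 t=25ms (window 2): DENY
  req#19 t=26ms (window 2): DENY
  req#20 t=26ms (window 2): DENY
  req#21 t=27ms (window 2): DENY

Allowed counts by window: 4 4 4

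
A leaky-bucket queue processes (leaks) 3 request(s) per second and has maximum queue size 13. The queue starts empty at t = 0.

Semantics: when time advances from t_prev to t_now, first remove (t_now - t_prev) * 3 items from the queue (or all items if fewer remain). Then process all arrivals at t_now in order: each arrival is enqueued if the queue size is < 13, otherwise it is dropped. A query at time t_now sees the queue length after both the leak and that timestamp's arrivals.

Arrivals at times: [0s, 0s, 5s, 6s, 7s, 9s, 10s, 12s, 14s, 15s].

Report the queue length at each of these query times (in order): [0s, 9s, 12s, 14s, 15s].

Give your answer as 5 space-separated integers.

Answer: 2 1 1 1 1

Derivation:
Queue lengths at query times:
  query t=0s: backlog = 2
  query t=9s: backlog = 1
  query t=12s: backlog = 1
  query t=14s: backlog = 1
  query t=15s: backlog = 1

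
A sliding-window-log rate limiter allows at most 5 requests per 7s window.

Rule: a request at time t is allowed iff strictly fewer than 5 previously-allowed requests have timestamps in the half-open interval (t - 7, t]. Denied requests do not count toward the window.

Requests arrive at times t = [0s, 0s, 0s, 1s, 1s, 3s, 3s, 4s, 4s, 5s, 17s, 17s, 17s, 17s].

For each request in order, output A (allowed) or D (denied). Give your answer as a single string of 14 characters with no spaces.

Answer: AAAAADDDDDAAAA

Derivation:
Tracking allowed requests in the window:
  req#1 t=0s: ALLOW
  req#2 t=0s: ALLOW
  req#3 t=0s: ALLOW
  req#4 t=1s: ALLOW
  req#5 t=1s: ALLOW
  req#6 t=3s: DENY
  req#7 t=3s: DENY
  req#8 t=4s: DENY
  req#9 t=4s: DENY
  req#10 t=5s: DENY
  req#11 t=17s: ALLOW
  req#12 t=17s: ALLOW
  req#13 t=17s: ALLOW
  req#14 t=17s: ALLOW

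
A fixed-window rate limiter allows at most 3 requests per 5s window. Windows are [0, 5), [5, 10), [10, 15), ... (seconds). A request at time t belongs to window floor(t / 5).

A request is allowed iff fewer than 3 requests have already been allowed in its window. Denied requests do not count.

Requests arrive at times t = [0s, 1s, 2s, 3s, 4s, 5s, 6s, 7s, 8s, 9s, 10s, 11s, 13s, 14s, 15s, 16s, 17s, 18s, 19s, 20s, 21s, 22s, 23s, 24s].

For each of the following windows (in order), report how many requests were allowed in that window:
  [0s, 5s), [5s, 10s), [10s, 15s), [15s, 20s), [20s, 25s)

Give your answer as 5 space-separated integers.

Answer: 3 3 3 3 3

Derivation:
Processing requests:
  req#1 t=0s (window 0): ALLOW
  req#2 t=1s (window 0): ALLOW
  req#3 t=2s (window 0): ALLOW
  req#4 t=3s (window 0): DENY
  req#5 t=4s (window 0): DENY
  req#6 t=5s (window 1): ALLOW
  req#7 t=6s (window 1): ALLOW
  req#8 t=7s (window 1): ALLOW
  req#9 t=8s (window 1): DENY
  req#10 t=9s (window 1): DENY
  req#11 t=10s (window 2): ALLOW
  req#12 t=11s (window 2): ALLOW
  req#13 t=13s (window 2): ALLOW
  req#14 t=14s (window 2): DENY
  req#15 t=15s (window 3): ALLOW
  req#16 t=16s (window 3): ALLOW
  req#17 t=17s (window 3): ALLOW
  req#18 t=18s (window 3): DENY
  req#19 t=19s (window 3): DENY
  req#20 t=20s (window 4): ALLOW
  req#21 t=21s (window 4): ALLOW
  req#22 t=22s (window 4): ALLOW
  req#23 t=23s (window 4): DENY
  req#24 t=24s (window 4): DENY

Allowed counts by window: 3 3 3 3 3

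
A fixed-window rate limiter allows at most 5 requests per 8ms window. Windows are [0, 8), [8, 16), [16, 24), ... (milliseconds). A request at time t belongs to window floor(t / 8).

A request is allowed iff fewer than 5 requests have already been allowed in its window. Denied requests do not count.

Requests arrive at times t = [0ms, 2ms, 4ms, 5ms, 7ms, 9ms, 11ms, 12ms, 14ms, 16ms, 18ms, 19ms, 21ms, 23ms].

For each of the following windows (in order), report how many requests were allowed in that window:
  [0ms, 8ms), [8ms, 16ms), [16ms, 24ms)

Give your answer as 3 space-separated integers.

Answer: 5 4 5

Derivation:
Processing requests:
  req#1 t=0ms (window 0): ALLOW
  req#2 t=2ms (window 0): ALLOW
  req#3 t=4ms (window 0): ALLOW
  req#4 t=5ms (window 0): ALLOW
  req#5 t=7ms (window 0): ALLOW
  req#6 t=9ms (window 1): ALLOW
  req#7 t=11ms (window 1): ALLOW
  req#8 t=12ms (window 1): ALLOW
  req#9 t=14ms (window 1): ALLOW
  req#10 t=16ms (window 2): ALLOW
  req#11 t=18ms (window 2): ALLOW
  req#12 t=19ms (window 2): ALLOW
  req#13 t=21ms (window 2): ALLOW
  req#14 t=23ms (window 2): ALLOW

Allowed counts by window: 5 4 5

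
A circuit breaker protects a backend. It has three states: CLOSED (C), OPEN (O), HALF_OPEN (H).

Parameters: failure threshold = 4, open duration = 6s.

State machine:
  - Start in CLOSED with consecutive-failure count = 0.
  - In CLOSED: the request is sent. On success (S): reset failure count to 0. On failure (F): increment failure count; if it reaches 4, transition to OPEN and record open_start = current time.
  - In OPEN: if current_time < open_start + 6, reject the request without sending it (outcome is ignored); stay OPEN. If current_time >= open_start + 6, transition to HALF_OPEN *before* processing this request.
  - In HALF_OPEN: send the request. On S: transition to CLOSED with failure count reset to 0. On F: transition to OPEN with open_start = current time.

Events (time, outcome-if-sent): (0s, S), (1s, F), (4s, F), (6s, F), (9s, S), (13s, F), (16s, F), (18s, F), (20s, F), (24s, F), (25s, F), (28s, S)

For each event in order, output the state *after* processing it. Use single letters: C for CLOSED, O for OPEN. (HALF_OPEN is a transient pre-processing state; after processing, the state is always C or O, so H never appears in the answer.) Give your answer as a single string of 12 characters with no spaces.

State after each event:
  event#1 t=0s outcome=S: state=CLOSED
  event#2 t=1s outcome=F: state=CLOSED
  event#3 t=4s outcome=F: state=CLOSED
  event#4 t=6s outcome=F: state=CLOSED
  event#5 t=9s outcome=S: state=CLOSED
  event#6 t=13s outcome=F: state=CLOSED
  event#7 t=16s outcome=F: state=CLOSED
  event#8 t=18s outcome=F: state=CLOSED
  event#9 t=20s outcome=F: state=OPEN
  event#10 t=24s outcome=F: state=OPEN
  event#11 t=25s outcome=F: state=OPEN
  event#12 t=28s outcome=S: state=CLOSED

Answer: CCCCCCCCOOOC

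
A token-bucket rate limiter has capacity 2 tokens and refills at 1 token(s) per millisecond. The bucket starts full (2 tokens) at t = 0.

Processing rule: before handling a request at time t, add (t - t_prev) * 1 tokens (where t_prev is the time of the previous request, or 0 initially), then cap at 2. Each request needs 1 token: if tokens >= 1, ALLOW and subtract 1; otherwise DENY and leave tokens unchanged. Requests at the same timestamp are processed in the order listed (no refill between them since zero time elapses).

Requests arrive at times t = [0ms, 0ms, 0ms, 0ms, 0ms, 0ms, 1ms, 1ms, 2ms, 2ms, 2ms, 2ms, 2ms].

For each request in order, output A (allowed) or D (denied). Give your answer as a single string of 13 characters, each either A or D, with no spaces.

Simulating step by step:
  req#1 t=0ms: ALLOW
  req#2 t=0ms: ALLOW
  req#3 t=0ms: DENY
  req#4 t=0ms: DENY
  req#5 t=0ms: DENY
  req#6 t=0ms: DENY
  req#7 t=1ms: ALLOW
  req#8 t=1ms: DENY
  req#9 t=2ms: ALLOW
  req#10 t=2ms: DENY
  req#11 t=2ms: DENY
  req#12 t=2ms: DENY
  req#13 t=2ms: DENY

Answer: AADDDDADADDDD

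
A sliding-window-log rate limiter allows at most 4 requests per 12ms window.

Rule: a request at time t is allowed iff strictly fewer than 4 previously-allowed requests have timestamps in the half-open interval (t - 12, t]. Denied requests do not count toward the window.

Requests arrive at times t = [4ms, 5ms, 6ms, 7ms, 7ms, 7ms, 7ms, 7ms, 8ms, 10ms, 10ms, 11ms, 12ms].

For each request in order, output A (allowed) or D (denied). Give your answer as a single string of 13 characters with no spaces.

Answer: AAAADDDDDDDDD

Derivation:
Tracking allowed requests in the window:
  req#1 t=4ms: ALLOW
  req#2 t=5ms: ALLOW
  req#3 t=6ms: ALLOW
  req#4 t=7ms: ALLOW
  req#5 t=7ms: DENY
  req#6 t=7ms: DENY
  req#7 t=7ms: DENY
  req#8 t=7ms: DENY
  req#9 t=8ms: DENY
  req#10 t=10ms: DENY
  req#11 t=10ms: DENY
  req#12 t=11ms: DENY
  req#13 t=12ms: DENY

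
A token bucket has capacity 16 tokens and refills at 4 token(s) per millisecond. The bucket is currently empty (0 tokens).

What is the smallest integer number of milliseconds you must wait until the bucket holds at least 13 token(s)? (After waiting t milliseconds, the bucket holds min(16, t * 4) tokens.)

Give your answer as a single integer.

Need t * 4 >= 13, so t >= 13/4.
Smallest integer t = ceil(13/4) = 4.

Answer: 4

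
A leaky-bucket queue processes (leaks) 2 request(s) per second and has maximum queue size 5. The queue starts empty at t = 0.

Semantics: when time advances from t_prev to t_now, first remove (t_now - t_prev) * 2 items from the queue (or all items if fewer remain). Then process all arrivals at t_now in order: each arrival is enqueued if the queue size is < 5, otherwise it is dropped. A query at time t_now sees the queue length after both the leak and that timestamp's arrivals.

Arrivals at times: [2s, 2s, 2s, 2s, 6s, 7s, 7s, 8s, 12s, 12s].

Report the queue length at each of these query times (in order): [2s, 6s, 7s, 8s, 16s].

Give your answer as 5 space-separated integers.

Answer: 4 1 2 1 0

Derivation:
Queue lengths at query times:
  query t=2s: backlog = 4
  query t=6s: backlog = 1
  query t=7s: backlog = 2
  query t=8s: backlog = 1
  query t=16s: backlog = 0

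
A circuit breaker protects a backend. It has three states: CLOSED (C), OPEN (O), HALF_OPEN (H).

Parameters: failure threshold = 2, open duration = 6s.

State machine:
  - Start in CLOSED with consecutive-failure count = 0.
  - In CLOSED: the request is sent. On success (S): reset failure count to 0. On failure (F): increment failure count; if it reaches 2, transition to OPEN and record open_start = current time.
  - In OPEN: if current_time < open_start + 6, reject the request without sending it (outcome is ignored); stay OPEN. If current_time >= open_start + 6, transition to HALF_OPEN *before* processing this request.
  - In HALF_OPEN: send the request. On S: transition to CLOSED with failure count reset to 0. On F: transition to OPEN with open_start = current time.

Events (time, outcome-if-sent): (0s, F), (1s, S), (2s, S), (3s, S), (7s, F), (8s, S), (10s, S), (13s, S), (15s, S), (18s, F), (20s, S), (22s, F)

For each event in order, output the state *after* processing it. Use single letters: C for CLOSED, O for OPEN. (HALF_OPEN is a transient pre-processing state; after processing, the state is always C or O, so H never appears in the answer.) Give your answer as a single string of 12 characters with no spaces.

State after each event:
  event#1 t=0s outcome=F: state=CLOSED
  event#2 t=1s outcome=S: state=CLOSED
  event#3 t=2s outcome=S: state=CLOSED
  event#4 t=3s outcome=S: state=CLOSED
  event#5 t=7s outcome=F: state=CLOSED
  event#6 t=8s outcome=S: state=CLOSED
  event#7 t=10s outcome=S: state=CLOSED
  event#8 t=13s outcome=S: state=CLOSED
  event#9 t=15s outcome=S: state=CLOSED
  event#10 t=18s outcome=F: state=CLOSED
  event#11 t=20s outcome=S: state=CLOSED
  event#12 t=22s outcome=F: state=CLOSED

Answer: CCCCCCCCCCCC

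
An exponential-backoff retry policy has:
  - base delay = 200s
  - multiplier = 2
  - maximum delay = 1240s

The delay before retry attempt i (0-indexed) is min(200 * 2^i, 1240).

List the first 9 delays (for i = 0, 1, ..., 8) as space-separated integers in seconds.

Answer: 200 400 800 1240 1240 1240 1240 1240 1240

Derivation:
Computing each delay:
  i=0: min(200*2^0, 1240) = 200
  i=1: min(200*2^1, 1240) = 400
  i=2: min(200*2^2, 1240) = 800
  i=3: min(200*2^3, 1240) = 1240
  i=4: min(200*2^4, 1240) = 1240
  i=5: min(200*2^5, 1240) = 1240
  i=6: min(200*2^6, 1240) = 1240
  i=7: min(200*2^7, 1240) = 1240
  i=8: min(200*2^8, 1240) = 1240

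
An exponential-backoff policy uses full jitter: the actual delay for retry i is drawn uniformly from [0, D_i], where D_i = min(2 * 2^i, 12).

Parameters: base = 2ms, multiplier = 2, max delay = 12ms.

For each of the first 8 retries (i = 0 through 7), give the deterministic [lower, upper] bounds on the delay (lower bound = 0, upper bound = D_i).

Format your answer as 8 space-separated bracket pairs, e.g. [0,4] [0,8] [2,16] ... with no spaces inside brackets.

Computing bounds per retry:
  i=0: D_i=min(2*2^0,12)=2, bounds=[0,2]
  i=1: D_i=min(2*2^1,12)=4, bounds=[0,4]
  i=2: D_i=min(2*2^2,12)=8, bounds=[0,8]
  i=3: D_i=min(2*2^3,12)=12, bounds=[0,12]
  i=4: D_i=min(2*2^4,12)=12, bounds=[0,12]
  i=5: D_i=min(2*2^5,12)=12, bounds=[0,12]
  i=6: D_i=min(2*2^6,12)=12, bounds=[0,12]
  i=7: D_i=min(2*2^7,12)=12, bounds=[0,12]

Answer: [0,2] [0,4] [0,8] [0,12] [0,12] [0,12] [0,12] [0,12]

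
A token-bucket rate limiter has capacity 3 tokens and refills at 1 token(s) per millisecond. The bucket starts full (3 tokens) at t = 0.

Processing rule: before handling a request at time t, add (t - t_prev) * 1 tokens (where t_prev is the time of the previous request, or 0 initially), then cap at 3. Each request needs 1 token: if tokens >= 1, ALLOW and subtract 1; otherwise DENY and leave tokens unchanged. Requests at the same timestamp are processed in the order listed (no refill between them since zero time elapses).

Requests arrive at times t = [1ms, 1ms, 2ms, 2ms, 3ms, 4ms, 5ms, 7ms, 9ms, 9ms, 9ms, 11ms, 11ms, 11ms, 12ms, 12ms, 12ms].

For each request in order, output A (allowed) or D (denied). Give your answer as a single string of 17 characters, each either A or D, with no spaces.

Answer: AAAAAAAAAAAAADADD

Derivation:
Simulating step by step:
  req#1 t=1ms: ALLOW
  req#2 t=1ms: ALLOW
  req#3 t=2ms: ALLOW
  req#4 t=2ms: ALLOW
  req#5 t=3ms: ALLOW
  req#6 t=4ms: ALLOW
  req#7 t=5ms: ALLOW
  req#8 t=7ms: ALLOW
  req#9 t=9ms: ALLOW
  req#10 t=9ms: ALLOW
  req#11 t=9ms: ALLOW
  req#12 t=11ms: ALLOW
  req#13 t=11ms: ALLOW
  req#14 t=11ms: DENY
  req#15 t=12ms: ALLOW
  req#16 t=12ms: DENY
  req#17 t=12ms: DENY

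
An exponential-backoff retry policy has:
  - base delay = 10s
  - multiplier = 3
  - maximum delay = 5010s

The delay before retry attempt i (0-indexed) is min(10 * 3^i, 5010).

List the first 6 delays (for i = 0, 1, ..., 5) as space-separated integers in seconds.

Answer: 10 30 90 270 810 2430

Derivation:
Computing each delay:
  i=0: min(10*3^0, 5010) = 10
  i=1: min(10*3^1, 5010) = 30
  i=2: min(10*3^2, 5010) = 90
  i=3: min(10*3^3, 5010) = 270
  i=4: min(10*3^4, 5010) = 810
  i=5: min(10*3^5, 5010) = 2430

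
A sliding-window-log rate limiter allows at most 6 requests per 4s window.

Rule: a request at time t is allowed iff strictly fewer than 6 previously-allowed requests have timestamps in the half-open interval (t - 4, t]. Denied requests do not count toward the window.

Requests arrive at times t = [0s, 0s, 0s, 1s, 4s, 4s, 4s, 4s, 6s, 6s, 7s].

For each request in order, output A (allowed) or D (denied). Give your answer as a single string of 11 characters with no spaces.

Answer: AAAAAAAAAAD

Derivation:
Tracking allowed requests in the window:
  req#1 t=0s: ALLOW
  req#2 t=0s: ALLOW
  req#3 t=0s: ALLOW
  req#4 t=1s: ALLOW
  req#5 t=4s: ALLOW
  req#6 t=4s: ALLOW
  req#7 t=4s: ALLOW
  req#8 t=4s: ALLOW
  req#9 t=6s: ALLOW
  req#10 t=6s: ALLOW
  req#11 t=7s: DENY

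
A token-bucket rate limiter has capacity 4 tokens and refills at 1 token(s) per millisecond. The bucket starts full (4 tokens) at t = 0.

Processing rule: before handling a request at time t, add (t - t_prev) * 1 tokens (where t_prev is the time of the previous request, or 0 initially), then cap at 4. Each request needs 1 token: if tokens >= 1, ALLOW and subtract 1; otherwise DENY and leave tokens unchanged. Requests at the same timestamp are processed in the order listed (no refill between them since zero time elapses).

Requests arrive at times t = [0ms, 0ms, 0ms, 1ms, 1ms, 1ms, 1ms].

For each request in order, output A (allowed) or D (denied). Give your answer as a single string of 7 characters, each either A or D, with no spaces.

Answer: AAAAADD

Derivation:
Simulating step by step:
  req#1 t=0ms: ALLOW
  req#2 t=0ms: ALLOW
  req#3 t=0ms: ALLOW
  req#4 t=1ms: ALLOW
  req#5 t=1ms: ALLOW
  req#6 t=1ms: DENY
  req#7 t=1ms: DENY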